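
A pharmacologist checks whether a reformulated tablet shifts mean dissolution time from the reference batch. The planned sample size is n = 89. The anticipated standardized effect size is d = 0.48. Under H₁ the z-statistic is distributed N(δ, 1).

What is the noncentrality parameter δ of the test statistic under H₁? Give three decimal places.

δ ≈ 4.528

δ = d·√n = 0.48 × √89 = 4.5283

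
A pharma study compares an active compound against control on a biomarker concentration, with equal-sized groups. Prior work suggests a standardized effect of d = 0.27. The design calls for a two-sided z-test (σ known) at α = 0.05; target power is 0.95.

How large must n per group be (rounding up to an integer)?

n = 357 per group

For power 0.95 need Φ(δ − z_{0.025}) = 0.95, so δ = z_{0.025} + z_{0.05} = 1.960 + 1.645 = 3.605.
(The Φ(−δ − z_{α/2}) term is vanishingly small for δ > 0 and is dropped in the standard sample-size formula.)
δ = d·√(n/2) ⇒ n = 2(δ/d)² = 2 × (3.605 / 0.27)² = 356.51.
Round up to the next whole unit.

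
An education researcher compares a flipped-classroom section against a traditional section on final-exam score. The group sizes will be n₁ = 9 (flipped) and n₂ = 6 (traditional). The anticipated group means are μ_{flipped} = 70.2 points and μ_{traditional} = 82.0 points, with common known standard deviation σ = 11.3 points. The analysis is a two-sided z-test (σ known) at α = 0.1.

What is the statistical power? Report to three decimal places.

Standardized effect: d = |μ_{flipped} − μ_{traditional}| / σ = |70.2 − 82.0| / 11.3 = 1.0442
Noncentrality parameter: δ = d / √(1/n₁ + 1/n₂) = 1.0442 / √(1/9 + 1/6) = 1.9813
Critical value for a two-sided test at α = 0.1: z_{α/2} = 1.645.
Power = Φ(δ − 1.645) + Φ(−δ − 1.645) = Φ(0.336) + Φ(-3.626) = 0.6317 + 0.0001 = 0.6319.

Power ≈ 0.632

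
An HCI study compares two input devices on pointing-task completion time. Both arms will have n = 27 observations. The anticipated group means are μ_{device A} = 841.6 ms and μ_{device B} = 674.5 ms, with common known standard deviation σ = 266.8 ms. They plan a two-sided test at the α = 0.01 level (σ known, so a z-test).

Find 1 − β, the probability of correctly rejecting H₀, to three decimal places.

Power ≈ 0.392

Standardized effect: d = |μ_{device A} − μ_{device B}| / σ = |841.6 − 674.5| / 266.8 = 0.6263
Noncentrality parameter: δ = d·√(n/2) = 0.6263 × √(27/2) = 2.3012
Two-sided α = 0.01 → critical value z_{0.005} = 2.576.
Power = Φ(δ − 2.576) + Φ(−δ − 2.576) = Φ(-0.275) + Φ(-4.877) = 0.3918 + 0.0000 = 0.3918.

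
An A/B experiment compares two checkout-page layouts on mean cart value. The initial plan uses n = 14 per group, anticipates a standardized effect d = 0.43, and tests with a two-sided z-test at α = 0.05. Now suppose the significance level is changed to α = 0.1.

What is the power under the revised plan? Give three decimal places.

Power ≈ 0.309

δ = d·√(n/2) = 0.43 × √(14/2) = 1.1377 (unchanged). New critical value: z_{0.05} = 1.645.
Revised power = Φ(δ − 1.645) + Φ(−δ − 1.645) = Φ(-0.507) + Φ(-2.783) = 0.3060 + 0.0027 = 0.3087.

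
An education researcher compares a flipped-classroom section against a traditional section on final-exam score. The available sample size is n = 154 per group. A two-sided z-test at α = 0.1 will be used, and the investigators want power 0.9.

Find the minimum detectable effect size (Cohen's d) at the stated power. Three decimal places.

Need Φ(δ − 1.645) = 0.9, so δ = 1.645 + 1.282 = 2.926.
(Lower-tail contribution to power is negligible for δ > 0.)
δ = d·√(n/2) ⇒ d = δ/√(n/2) = 2.926/√(154/2) = 0.3335.

d ≈ 0.333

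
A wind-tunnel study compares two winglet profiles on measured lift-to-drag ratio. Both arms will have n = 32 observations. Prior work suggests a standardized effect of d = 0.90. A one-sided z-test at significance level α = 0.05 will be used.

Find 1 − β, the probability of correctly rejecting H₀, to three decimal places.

Noncentrality parameter: δ = d·√(n/2) = 0.90 × √(32/2) = 3.6000
One-sided α = 0.05 → critical value z_{0.05} = 1.645.
Power = Φ(δ − 1.645) = Φ(1.955) = 0.9747.

Power ≈ 0.975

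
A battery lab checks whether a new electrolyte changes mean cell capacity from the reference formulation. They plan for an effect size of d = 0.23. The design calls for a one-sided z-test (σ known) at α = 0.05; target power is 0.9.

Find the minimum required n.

Set Φ(δ − 1.645) = 0.9; then δ − 1.645 = Φ⁻¹(0.9) = 1.282, giving δ = 2.926.
δ = d·√n ⇒ n = (δ/d)² = (2.926 / 0.23)² = 161.89.
Round up to the next whole unit.

n = 162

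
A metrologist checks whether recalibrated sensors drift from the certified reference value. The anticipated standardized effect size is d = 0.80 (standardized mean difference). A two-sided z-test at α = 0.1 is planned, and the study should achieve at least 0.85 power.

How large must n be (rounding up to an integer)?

n = 12

For power 0.85 need Φ(δ − z_{0.05}) = 0.85, so δ = z_{0.05} + z_{0.15} = 1.645 + 1.036 = 2.681.
(The Φ(−δ − z_{α/2}) term is vanishingly small for δ > 0 and is dropped in the standard sample-size formula.)
δ = d·√n ⇒ n = (δ/d)² = (2.681 / 0.80)² = 11.23.
Rounding up, n = 12.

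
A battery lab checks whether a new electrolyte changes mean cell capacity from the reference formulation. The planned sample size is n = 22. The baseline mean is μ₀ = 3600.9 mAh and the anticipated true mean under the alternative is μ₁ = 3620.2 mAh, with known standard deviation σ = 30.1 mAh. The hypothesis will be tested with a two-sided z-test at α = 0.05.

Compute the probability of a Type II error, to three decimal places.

β ≈ 0.147

Standardized effect: d = |μ₁ − μ₀| / σ = |3620.2 − 3600.9| / 30.1 = 0.6412
Noncentrality parameter: λ = d·√n = 0.6412 × √22 = 3.0075
Critical value for a two-sided test at α = 0.05: z_{α/2} = 1.960.
Power = Φ(λ − 1.960) + Φ(−λ − 1.960) = Φ(1.048) + Φ(-4.967) = 0.8526 + 0.0000 = 0.8526.
Type II error: β = 1 − power = 1 − 0.8526 = 0.1474.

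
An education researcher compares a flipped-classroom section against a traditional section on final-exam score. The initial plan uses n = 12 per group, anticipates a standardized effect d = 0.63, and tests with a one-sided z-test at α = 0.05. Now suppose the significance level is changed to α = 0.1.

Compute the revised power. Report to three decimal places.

δ = d·√(n/2) = 0.63 × √(12/2) = 1.5432 (unchanged). New critical value: z_{0.1} = 1.282.
Revised power = Φ(δ − 1.282) = Φ(0.262) = 0.6032.

Power ≈ 0.603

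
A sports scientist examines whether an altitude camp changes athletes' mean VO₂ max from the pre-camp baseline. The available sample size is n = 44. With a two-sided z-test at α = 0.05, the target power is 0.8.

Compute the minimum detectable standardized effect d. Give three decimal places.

d ≈ 0.422

Need Φ(δ − 1.960) = 0.8, so δ = 1.960 + 0.842 = 2.802.
(Lower-tail contribution to power is negligible for δ > 0.)
δ = d·√n ⇒ d = δ/√n = 2.802/√44 = 0.4224.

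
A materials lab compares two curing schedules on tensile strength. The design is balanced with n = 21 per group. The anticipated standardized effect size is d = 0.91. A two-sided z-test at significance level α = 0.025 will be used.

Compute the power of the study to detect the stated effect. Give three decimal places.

Noncentrality parameter: λ = d·√(n/2) = 0.91 × √(21/2) = 2.9487
Two-sided α = 0.025 → critical value z_{0.0125} = 2.241.
Power = Φ(λ − 2.241) + Φ(−λ − 2.241) = Φ(0.707) + Φ(-5.190) = 0.7603 + 0.0000 = 0.7603.

Power ≈ 0.760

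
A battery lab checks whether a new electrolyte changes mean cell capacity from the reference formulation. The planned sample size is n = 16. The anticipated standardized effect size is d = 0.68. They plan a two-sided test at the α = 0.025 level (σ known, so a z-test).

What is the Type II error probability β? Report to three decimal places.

β ≈ 0.316

Noncentrality parameter: δ = d·√n = 0.68 × √16 = 2.7200
Two-sided α = 0.025 → critical value z_{0.0125} = 2.241.
Power = Φ(δ − 2.241) + Φ(−δ − 2.241) = Φ(0.479) + Φ(-4.961) = 0.6839 + 0.0000 = 0.6839.
Type II error: β = 1 − power = 1 − 0.6839 = 0.3161.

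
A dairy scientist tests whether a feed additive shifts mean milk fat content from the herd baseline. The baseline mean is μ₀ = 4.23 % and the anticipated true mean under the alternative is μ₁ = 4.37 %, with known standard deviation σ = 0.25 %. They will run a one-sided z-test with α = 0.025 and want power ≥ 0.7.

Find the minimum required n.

Standardized effect: d = |μ₁ − μ₀| / σ = |4.37 − 4.23| / 0.25 = 0.5600
Set Φ(δ − 1.960) = 0.7; then δ − 1.960 = Φ⁻¹(0.7) = 0.524, giving δ = 2.484.
δ = d·√n ⇒ n = (δ/d)² = (2.484 / 0.5600)² = 19.68.
Rounding up, n = 20.

n = 20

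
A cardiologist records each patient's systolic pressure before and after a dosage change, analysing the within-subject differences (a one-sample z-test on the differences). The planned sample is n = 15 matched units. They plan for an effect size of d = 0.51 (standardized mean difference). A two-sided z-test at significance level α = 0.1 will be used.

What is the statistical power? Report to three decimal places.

Noncentrality parameter: δ = d·√n = 0.51 × √15 = 1.9752
Critical value for a two-sided test at α = 0.1: z_{α/2} = 1.645.
Power = Φ(δ − 1.645) + Φ(−δ − 1.645) = Φ(0.330) + Φ(-3.620) = 0.6294 + 0.0001 = 0.6296.

Power ≈ 0.630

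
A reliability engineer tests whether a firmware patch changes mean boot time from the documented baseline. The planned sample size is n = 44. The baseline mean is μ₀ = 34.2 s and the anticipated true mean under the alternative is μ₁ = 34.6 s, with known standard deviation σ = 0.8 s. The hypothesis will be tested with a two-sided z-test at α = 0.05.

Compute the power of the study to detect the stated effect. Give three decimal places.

Power ≈ 0.913

Standardized effect: d = |μ₁ − μ₀| / σ = |34.6 − 34.2| / 0.8 = 0.5000
Noncentrality parameter: δ = d·√n = 0.5000 × √44 = 3.3166
Two-sided α = 0.05 → critical value z_{0.025} = 1.960.
Power = Φ(δ − 1.960) + Φ(−δ − 1.960) = Φ(1.357) + Φ(-5.277) = 0.9126 + 0.0000 = 0.9126.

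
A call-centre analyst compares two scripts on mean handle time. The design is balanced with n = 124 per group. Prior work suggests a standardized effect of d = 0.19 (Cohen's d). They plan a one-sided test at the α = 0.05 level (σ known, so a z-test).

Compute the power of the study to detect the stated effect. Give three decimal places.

Noncentrality parameter: δ = d·√(n/2) = 0.19 × √(124/2) = 1.4961
One-sided α = 0.05 → critical value z_{0.05} = 1.645.
Power = P(Z > 1.645 − δ) = Φ(-0.149) = 0.4409.

Power ≈ 0.441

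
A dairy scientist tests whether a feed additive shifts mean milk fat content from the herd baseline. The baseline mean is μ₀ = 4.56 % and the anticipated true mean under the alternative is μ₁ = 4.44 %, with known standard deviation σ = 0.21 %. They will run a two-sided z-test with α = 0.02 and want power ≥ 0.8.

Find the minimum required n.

n = 31

Standardized effect: d = |μ₁ − μ₀| / σ = |4.44 − 4.56| / 0.21 = 0.5714
For power 0.8 need Φ(δ − z_{0.01}) = 0.8, so δ = z_{0.01} + z_{0.20} = 2.326 + 0.842 = 3.168.
(The Φ(−δ − z_{α/2}) term is vanishingly small for δ > 0 and is dropped in the standard sample-size formula.)
δ = d·√n ⇒ n = (δ/d)² = (3.168 / 0.5714)² = 30.74.
Rounding up, n = 31.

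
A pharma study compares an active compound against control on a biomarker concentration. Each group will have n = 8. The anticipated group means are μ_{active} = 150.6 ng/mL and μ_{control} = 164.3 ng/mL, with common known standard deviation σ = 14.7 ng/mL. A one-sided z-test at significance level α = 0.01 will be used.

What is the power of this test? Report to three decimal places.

Standardized effect: d = |μ_{active} − μ_{control}| / σ = |150.6 − 164.3| / 14.7 = 0.9320
Noncentrality parameter: δ = d·√(n/2) = 0.9320 × √(8/2) = 1.8639
One-sided α = 0.01 → critical value z_{0.01} = 2.326.
Power = P(Z > 2.326 − δ) = Φ(-0.462) = 0.3219.

Power ≈ 0.322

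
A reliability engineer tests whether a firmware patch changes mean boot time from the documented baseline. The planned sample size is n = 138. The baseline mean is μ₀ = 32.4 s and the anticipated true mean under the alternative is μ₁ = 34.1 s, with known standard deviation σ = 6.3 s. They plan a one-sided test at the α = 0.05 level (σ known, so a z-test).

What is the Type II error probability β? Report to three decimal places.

Standardized effect: d = |μ₁ − μ₀| / σ = |34.1 − 32.4| / 6.3 = 0.2698
Noncentrality parameter: δ = d·√n = 0.2698 × √138 = 3.1699
Critical value for a one-sided test at α = 0.05: z_α = 1.645.
Power = Φ(δ − 1.645) = Φ(1.525) = 0.9364.
Type II error: β = 1 − power = 1 − 0.9364 = 0.0636.

β ≈ 0.064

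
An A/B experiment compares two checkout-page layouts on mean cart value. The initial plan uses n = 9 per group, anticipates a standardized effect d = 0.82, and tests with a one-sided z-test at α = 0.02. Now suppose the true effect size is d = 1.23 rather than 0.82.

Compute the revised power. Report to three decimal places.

Power ≈ 0.711

With d = 1.23: δ = d·√(n/2) = 1.23 × √(9/2) = 2.6092. Critical value z_{0.02} = 2.054.
Revised power = Φ(δ − 2.054) = Φ(0.555) = 0.7107.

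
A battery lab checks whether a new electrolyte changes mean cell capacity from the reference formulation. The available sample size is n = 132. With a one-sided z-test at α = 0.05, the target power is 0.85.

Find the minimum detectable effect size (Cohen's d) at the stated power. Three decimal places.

Required noncentrality: δ = z_{0.05} + z_{0.15} = 1.645 + 1.036 = 2.681.
δ = d·√n ⇒ d = δ/√n = 2.681/√132 = 0.2334.

d ≈ 0.233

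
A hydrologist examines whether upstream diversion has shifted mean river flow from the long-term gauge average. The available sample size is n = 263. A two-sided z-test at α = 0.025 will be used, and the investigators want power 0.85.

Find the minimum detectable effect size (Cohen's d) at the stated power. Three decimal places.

Required noncentrality: δ = z_{0.0125} + z_{0.15} = 2.241 + 1.036 = 3.278.
(Lower-tail contribution to power is negligible for δ > 0.)
δ = d·√n ⇒ d = δ/√n = 3.278/√263 = 0.2021.

d ≈ 0.202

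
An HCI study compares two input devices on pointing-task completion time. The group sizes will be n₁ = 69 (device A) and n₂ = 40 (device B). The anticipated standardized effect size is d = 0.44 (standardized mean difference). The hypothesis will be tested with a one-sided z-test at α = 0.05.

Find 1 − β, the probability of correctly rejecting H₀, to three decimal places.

Noncentrality parameter: λ = d / √(1/n₁ + 1/n₂) = 0.44 / √(1/69 + 1/40) = 2.2141
Critical value for a one-sided test at α = 0.05: z_α = 1.645.
Power = Φ(λ − 1.645) = Φ(0.569) = 0.7154.

Power ≈ 0.715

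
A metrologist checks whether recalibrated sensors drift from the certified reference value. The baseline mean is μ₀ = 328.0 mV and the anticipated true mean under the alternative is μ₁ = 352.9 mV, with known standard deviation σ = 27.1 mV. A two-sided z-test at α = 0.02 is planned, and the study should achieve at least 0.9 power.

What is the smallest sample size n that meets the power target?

n = 16

Standardized effect: d = |μ₁ − μ₀| / σ = |352.9 − 328.0| / 27.1 = 0.9188
For power 0.9 need Φ(δ − z_{0.01}) = 0.9, so δ = z_{0.01} + z_{0.10} = 2.326 + 1.282 = 3.608.
(The Φ(−δ − z_{α/2}) term is vanishingly small for δ > 0 and is dropped in the standard sample-size formula.)
δ = d·√n ⇒ n = (δ/d)² = (3.608 / 0.9188)² = 15.42.
Rounding up, n = 16.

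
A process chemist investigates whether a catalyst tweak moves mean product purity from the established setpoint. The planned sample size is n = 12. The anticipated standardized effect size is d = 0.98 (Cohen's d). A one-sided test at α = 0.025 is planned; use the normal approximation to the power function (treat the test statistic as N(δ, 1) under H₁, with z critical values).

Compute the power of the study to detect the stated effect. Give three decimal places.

Power ≈ 0.924

Noncentrality parameter: λ = d·√n = 0.98 × √12 = 3.3948
Critical value for a one-sided test at α = 0.025: z_α = 1.960.
Power = Φ(λ − 1.960) = Φ(1.435) = 0.9243.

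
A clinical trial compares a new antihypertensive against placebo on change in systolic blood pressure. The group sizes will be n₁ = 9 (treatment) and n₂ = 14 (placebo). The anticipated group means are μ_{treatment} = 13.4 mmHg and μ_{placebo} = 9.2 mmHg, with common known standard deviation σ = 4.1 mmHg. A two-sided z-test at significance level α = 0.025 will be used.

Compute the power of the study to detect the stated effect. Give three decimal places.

Standardized effect: d = |μ_{treatment} − μ_{placebo}| / σ = |13.4 − 9.2| / 4.1 = 1.0244
Noncentrality parameter: δ = d / √(1/n₁ + 1/n₂) = 1.0244 / √(1/9 + 1/14) = 2.3977
Critical value for a two-sided test at α = 0.025: z_{α/2} = 2.241.
Power = Φ(δ − 2.241) + Φ(−δ − 2.241) = Φ(0.156) + Φ(-4.639) = 0.5621 + 0.0000 = 0.5621.

Power ≈ 0.562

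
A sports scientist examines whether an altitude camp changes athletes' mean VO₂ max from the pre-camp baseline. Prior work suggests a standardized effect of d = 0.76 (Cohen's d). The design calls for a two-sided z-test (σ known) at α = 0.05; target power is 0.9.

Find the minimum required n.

Set Φ(δ − 1.960) = 0.9; then δ − 1.960 = Φ⁻¹(0.9) = 1.282, giving δ = 3.242.
(Ignoring the negligible lower-tail rejection probability gives the usual closed-form inversion.)
δ = d·√n ⇒ n = (δ/d)² = (3.242 / 0.76)² = 18.19.
Rounding up, n = 19.

n = 19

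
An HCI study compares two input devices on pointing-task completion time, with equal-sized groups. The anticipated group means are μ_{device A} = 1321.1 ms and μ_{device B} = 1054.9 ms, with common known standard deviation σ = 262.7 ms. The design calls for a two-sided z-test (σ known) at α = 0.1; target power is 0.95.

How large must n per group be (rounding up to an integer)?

Standardized effect: d = |μ_{device A} − μ_{device B}| / σ = |1321.1 − 1054.9| / 262.7 = 1.0133
Set Φ(δ − 1.645) = 0.95; then δ − 1.645 = Φ⁻¹(0.95) = 1.645, giving δ = 3.290.
(For δ > 0 the lower-tail rejection region contributes negligibly to power, so the one-term inversion is standard.)
δ = d·√(n/2) ⇒ n = 2(δ/d)² = 2 × (3.290 / 1.0133)² = 21.08.
Round up to the next whole unit.

n = 22 per group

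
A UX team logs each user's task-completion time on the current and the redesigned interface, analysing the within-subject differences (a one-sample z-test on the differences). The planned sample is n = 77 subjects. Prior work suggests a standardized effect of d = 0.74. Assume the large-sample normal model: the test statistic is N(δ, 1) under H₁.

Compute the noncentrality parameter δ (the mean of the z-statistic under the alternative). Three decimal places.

The noncentrality parameter scales effect size by the design's sample-size factor: δ = d·√n = 0.74 × √77 = 6.4935

δ ≈ 6.493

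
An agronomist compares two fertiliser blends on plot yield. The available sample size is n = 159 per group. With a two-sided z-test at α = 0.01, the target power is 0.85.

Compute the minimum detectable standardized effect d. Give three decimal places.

d ≈ 0.405

Required noncentrality: δ = z_{0.005} + z_{0.15} = 2.576 + 1.036 = 3.612.
(Lower-tail contribution to power is negligible for δ > 0.)
δ = d·√(n/2) ⇒ d = δ/√(n/2) = 3.612/√(159/2) = 0.4051.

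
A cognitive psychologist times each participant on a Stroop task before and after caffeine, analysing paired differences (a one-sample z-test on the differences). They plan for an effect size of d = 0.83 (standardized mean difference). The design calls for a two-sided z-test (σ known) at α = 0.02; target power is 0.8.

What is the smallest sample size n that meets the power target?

For power 0.8 need Φ(δ − z_{0.01}) = 0.8, so δ = z_{0.01} + z_{0.20} = 2.326 + 0.842 = 3.168.
(The Φ(−δ − z_{α/2}) term is vanishingly small for δ > 0 and is dropped in the standard sample-size formula.)
δ = d·√n ⇒ n = (δ/d)² = (3.168 / 0.83)² = 14.57.
Round up to the next whole unit.

n = 15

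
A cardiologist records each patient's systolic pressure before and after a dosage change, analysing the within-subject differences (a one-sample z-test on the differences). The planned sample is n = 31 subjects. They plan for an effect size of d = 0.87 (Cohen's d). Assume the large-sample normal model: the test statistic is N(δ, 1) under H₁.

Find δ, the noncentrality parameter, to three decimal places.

δ ≈ 4.844

δ = d·√n = 0.87 × √31 = 4.8440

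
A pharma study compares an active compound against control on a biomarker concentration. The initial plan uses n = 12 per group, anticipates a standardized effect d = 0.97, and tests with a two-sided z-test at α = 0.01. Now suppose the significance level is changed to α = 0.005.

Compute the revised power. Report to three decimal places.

δ = d·√(n/2) = 0.97 × √(12/2) = 2.3760 (unchanged). New critical value: z_{0.0025} = 2.807.
Revised power = Φ(δ − 2.807) + Φ(−δ − 2.807) = Φ(-0.431) + Φ(-5.183) = 0.3332 + 0.0000 = 0.3332.

Power ≈ 0.333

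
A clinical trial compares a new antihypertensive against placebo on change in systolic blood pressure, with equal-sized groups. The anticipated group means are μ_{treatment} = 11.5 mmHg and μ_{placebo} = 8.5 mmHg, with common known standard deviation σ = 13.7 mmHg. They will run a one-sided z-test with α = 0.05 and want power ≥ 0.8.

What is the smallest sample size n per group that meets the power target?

n = 258 per group

Standardized effect: d = |μ_{treatment} − μ_{placebo}| / σ = |11.5 − 8.5| / 13.7 = 0.2190
Set Φ(δ − 1.645) = 0.8; then δ − 1.645 = Φ⁻¹(0.8) = 0.842, giving δ = 2.486.
δ = d·√(n/2) ⇒ n = 2(δ/d)² = 2 × (2.486 / 0.2190)² = 257.87.
Round up to the next whole unit.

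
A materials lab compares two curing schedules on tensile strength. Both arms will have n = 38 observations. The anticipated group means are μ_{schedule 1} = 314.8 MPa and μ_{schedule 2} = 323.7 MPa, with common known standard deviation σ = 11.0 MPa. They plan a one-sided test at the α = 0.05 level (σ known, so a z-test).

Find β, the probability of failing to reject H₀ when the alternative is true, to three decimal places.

β ≈ 0.030

Standardized effect: d = |μ_{schedule 1} − μ_{schedule 2}| / σ = |314.8 − 323.7| / 11.0 = 0.8091
Noncentrality parameter: δ = d·√(n/2) = 0.8091 × √(38/2) = 3.5267
Critical value for a one-sided test at α = 0.05: z_α = 1.645.
Power = P(Z > 1.645 − δ) = Φ(1.882) = 0.9701.
Type II error: β = 1 − power = 1 − 0.9701 = 0.0299.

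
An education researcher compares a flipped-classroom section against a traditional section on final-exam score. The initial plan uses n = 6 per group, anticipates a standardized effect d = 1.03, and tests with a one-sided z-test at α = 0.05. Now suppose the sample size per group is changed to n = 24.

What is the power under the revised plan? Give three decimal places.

With n = 24 per group: δ = d·√(n/2) = 1.03 × √(24/2) = 3.5680. Critical value z_{0.05} = 1.645.
Revised power = Φ(δ − 1.645) = Φ(1.923) = 0.9728.

Power ≈ 0.973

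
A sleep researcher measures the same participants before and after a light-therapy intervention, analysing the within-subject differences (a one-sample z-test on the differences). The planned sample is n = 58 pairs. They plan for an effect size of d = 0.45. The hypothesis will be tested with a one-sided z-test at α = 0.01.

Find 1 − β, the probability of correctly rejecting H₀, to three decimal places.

Power ≈ 0.864

Noncentrality parameter: δ = d·√n = 0.45 × √58 = 3.4271
Critical value for a one-sided test at α = 0.01: z_α = 2.326.
Power = P(Z > 2.326 − δ) = Φ(1.101) = 0.8645.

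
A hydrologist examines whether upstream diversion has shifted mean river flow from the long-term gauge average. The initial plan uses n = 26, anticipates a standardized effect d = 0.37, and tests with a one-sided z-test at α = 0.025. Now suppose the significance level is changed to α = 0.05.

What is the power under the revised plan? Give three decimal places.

δ = d·√n = 0.37 × √26 = 1.8866 (unchanged). New critical value: z_{0.05} = 1.645.
Revised power = P(Z > 1.645 − δ) = Φ(0.242) = 0.5955.

Power ≈ 0.596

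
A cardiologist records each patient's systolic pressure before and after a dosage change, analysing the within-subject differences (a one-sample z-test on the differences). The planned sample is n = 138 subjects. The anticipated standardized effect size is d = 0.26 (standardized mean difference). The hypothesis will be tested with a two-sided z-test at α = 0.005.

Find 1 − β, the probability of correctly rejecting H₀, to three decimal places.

Power ≈ 0.598

Noncentrality parameter: δ = d·√n = 0.26 × √138 = 3.0543
Two-sided α = 0.005 → critical value z_{0.0025} = 2.807.
Power = Φ(δ − 2.807) + Φ(−δ − 2.807) = Φ(0.247) + Φ(-5.861) = 0.5977 + 0.0000 = 0.5977.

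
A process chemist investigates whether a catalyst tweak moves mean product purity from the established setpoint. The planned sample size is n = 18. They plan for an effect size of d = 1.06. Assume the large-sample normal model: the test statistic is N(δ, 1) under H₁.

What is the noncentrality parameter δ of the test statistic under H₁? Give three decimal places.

δ ≈ 4.497

The noncentrality parameter scales effect size by the design's sample-size factor: δ = d·√n = 1.06 × √18 = 4.4972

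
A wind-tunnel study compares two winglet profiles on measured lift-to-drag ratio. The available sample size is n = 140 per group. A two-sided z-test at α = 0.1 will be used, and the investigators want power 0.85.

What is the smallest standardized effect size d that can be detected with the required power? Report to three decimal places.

Required noncentrality: δ = z_{0.05} + z_{0.15} = 1.645 + 1.036 = 2.681.
(Lower-tail contribution to power is negligible for δ > 0.)
δ = d·√(n/2) ⇒ d = δ/√(n/2) = 2.681/√(140/2) = 0.3205.

d ≈ 0.320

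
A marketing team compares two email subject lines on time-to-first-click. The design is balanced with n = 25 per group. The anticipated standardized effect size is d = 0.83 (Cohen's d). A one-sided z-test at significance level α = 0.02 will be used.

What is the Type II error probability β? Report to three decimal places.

Noncentrality parameter: δ = d·√(n/2) = 0.83 × √(25/2) = 2.9345
Critical value for a one-sided test at α = 0.02: z_α = 2.054.
Power = Φ(δ − 2.054) = Φ(0.881) = 0.8108.
Type II error: β = 1 − power = 1 − 0.8108 = 0.1892.

β ≈ 0.189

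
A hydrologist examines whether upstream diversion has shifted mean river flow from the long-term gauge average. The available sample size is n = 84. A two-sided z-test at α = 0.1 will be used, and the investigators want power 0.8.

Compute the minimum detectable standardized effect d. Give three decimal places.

Need Φ(δ − 1.645) = 0.8, so δ = 1.645 + 0.842 = 2.486.
(The second rejection-region term Φ(−δ − z_{α/2}) is negligible and dropped.)
δ = d·√n ⇒ d = δ/√n = 2.486/√84 = 0.2713.

d ≈ 0.271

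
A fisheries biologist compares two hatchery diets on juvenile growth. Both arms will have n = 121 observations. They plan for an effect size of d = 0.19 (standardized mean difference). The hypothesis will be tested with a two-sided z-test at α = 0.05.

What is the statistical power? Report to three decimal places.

Power ≈ 0.315

Noncentrality parameter: δ = d·√(n/2) = 0.19 × √(121/2) = 1.4779
Critical value for a two-sided test at α = 0.05: z_{α/2} = 1.960.
Power = Φ(δ − 1.960) + Φ(−δ − 1.960) = Φ(-0.482) + Φ(-3.438) = 0.3149 + 0.0003 = 0.3152.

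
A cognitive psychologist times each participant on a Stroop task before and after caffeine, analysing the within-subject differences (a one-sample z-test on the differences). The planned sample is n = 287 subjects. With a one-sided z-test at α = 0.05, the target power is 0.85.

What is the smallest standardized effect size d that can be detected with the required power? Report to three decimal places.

Need Φ(δ − 1.645) = 0.85, so δ = 1.645 + 1.036 = 2.681.
δ = d·√n ⇒ d = δ/√n = 2.681/√287 = 0.1583.

d ≈ 0.158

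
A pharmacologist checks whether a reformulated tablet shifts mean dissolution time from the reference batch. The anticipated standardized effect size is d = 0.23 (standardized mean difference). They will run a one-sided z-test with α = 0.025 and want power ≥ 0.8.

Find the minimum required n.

n = 149

Set Φ(δ − 1.960) = 0.8; then δ − 1.960 = Φ⁻¹(0.8) = 0.842, giving δ = 2.802.
δ = d·√n ⇒ n = (δ/d)² = (2.802 / 0.23)² = 148.37.
Rounding up, n = 149.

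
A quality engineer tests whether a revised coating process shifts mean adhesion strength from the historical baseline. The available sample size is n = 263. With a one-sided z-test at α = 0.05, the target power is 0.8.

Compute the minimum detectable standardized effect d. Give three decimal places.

d ≈ 0.153

Need Φ(δ − 1.645) = 0.8, so δ = 1.645 + 0.842 = 2.486.
δ = d·√n ⇒ d = δ/√n = 2.486/√263 = 0.1533.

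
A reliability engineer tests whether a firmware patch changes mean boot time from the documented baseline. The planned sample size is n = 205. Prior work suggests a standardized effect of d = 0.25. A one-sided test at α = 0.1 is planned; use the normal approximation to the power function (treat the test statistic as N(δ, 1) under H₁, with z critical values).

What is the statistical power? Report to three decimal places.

Noncentrality parameter: δ = d·√n = 0.25 × √205 = 3.5795
Critical value for a one-sided test at α = 0.1: z_α = 1.282.
Power = Φ(δ − 1.282) = Φ(2.298) = 0.9892.

Power ≈ 0.989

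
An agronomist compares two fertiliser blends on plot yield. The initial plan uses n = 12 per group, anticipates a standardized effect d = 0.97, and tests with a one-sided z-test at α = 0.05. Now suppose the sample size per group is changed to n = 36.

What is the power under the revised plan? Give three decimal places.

With n = 36 per group: δ = d·√(n/2) = 0.97 × √(36/2) = 4.1154. Critical value z_{0.05} = 1.645.
Revised power = Φ(δ − 1.645) = Φ(2.471) = 0.9933.

Power ≈ 0.993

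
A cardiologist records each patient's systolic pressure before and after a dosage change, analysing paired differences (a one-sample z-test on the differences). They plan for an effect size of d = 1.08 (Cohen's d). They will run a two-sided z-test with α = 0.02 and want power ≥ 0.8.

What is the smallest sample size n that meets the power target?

n = 9

Set Φ(δ − 2.326) = 0.8; then δ − 2.326 = Φ⁻¹(0.8) = 0.842, giving δ = 3.168.
(The Φ(−δ − z_{α/2}) term is vanishingly small for δ > 0 and is dropped in the standard sample-size formula.)
δ = d·√n ⇒ n = (δ/d)² = (3.168 / 1.08)² = 8.60.
Rounding up, n = 9.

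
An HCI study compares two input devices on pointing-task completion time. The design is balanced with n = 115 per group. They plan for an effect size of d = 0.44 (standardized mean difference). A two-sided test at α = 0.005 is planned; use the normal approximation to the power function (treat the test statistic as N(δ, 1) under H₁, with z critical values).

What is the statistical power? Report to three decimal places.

Power ≈ 0.702

Noncentrality parameter: δ = d·√(n/2) = 0.44 × √(115/2) = 3.3365
Critical value for a two-sided test at α = 0.005: z_{α/2} = 2.807.
Power = Φ(δ − 2.807) + Φ(−δ − 2.807) = Φ(0.529) + Φ(-6.143) = 0.7017 + 0.0000 = 0.7017.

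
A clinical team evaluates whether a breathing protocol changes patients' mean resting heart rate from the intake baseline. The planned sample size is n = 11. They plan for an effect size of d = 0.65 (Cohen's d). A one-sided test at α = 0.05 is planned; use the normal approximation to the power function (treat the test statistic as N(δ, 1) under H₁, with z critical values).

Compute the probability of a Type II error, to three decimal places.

β ≈ 0.305

Noncentrality parameter: δ = d·√n = 0.65 × √11 = 2.1558
One-sided α = 0.05 → critical value z_{0.05} = 1.645.
Power = Φ(δ − 1.645) = Φ(0.511) = 0.6953.
Type II error: β = 1 − power = 1 − 0.6953 = 0.3047.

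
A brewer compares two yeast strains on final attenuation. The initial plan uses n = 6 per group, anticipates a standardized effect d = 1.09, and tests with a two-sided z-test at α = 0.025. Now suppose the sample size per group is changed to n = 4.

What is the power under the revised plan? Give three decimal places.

With n = 4 per group: δ = d·√(n/2) = 1.09 × √(4/2) = 1.5415. Critical value z_{0.0125} = 2.241.
Revised power = Φ(δ − 2.241) + Φ(−δ − 2.241) = Φ(-0.700) + Φ(-3.783) = 0.2420 + 0.0001 = 0.2421.

Power ≈ 0.242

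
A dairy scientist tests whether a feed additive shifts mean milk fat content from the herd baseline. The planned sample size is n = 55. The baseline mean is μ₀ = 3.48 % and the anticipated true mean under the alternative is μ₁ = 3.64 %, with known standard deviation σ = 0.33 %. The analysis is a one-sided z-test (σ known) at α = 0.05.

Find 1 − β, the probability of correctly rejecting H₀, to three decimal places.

Standardized effect: d = |μ₁ − μ₀| / σ = |3.64 − 3.48| / 0.33 = 0.4848
Noncentrality parameter: δ = d·√n = 0.4848 × √55 = 3.5957
Critical value for a one-sided test at α = 0.05: z_α = 1.645.
Power = Φ(δ − 1.645) = Φ(1.951) = 0.9745.

Power ≈ 0.974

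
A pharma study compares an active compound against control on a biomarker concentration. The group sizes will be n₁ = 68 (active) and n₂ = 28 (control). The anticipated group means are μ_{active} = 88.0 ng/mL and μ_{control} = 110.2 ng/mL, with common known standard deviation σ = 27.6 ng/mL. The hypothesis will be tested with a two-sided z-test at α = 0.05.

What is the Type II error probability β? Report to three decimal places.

β ≈ 0.052

Standardized effect: d = |μ_{active} − μ_{control}| / σ = |88.0 − 110.2| / 27.6 = 0.8043
Noncentrality parameter: δ = d / √(1/n₁ + 1/n₂) = 0.8043 / √(1/68 + 1/28) = 3.5821
Critical value for a two-sided test at α = 0.05: z_{α/2} = 1.960.
Power = Φ(δ − 1.960) + Φ(−δ − 1.960) = Φ(1.622) + Φ(-5.542) = 0.9476 + 0.0000 = 0.9476.
Type II error: β = 1 − power = 1 − 0.9476 = 0.0524.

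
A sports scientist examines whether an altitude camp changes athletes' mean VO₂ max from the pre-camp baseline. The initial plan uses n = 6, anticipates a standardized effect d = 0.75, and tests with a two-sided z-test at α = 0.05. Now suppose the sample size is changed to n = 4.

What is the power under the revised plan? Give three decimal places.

Power ≈ 0.323

With n = 4: δ = d·√n = 0.75 × √4 = 1.5000. Critical value z_{0.025} = 1.960.
Revised power = Φ(δ − 1.960) + Φ(−δ − 1.960) = Φ(-0.460) + Φ(-3.460) = 0.3228 + 0.0003 = 0.3230.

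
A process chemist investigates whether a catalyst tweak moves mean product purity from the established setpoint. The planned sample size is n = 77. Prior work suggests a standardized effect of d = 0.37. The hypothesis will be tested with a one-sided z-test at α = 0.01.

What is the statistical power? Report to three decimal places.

Noncentrality parameter: δ = d·√n = 0.37 × √77 = 3.2467
One-sided α = 0.01 → critical value z_{0.01} = 2.326.
Power = P(Z > 2.326 − δ) = Φ(0.920) = 0.8213.

Power ≈ 0.821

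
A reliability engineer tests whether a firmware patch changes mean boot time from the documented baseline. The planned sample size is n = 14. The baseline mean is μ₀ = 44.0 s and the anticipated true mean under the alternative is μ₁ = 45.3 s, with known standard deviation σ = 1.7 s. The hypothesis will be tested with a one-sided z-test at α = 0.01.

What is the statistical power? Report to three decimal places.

Power ≈ 0.704

Standardized effect: d = |μ₁ − μ₀| / σ = |45.3 − 44.0| / 1.7 = 0.7647
Noncentrality parameter: δ = d·√n = 0.7647 × √14 = 2.8613
Critical value for a one-sided test at α = 0.01: z_α = 2.326.
Power = P(Z > 2.326 − δ) = Φ(0.535) = 0.7036.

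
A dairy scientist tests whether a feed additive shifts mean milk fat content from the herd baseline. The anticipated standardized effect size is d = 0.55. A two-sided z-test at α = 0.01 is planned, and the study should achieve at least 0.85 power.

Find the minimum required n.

n = 44

Set Φ(δ − 2.576) = 0.85; then δ − 2.576 = Φ⁻¹(0.85) = 1.036, giving δ = 3.612.
(For δ > 0 the lower-tail rejection region contributes negligibly to power, so the one-term inversion is standard.)
δ = d·√n ⇒ n = (δ/d)² = (3.612 / 0.55)² = 43.14.
Round up to the next whole unit.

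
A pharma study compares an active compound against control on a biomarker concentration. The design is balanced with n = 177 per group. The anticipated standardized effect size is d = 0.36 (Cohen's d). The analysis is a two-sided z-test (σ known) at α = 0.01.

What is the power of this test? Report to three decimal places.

Power ≈ 0.791

Noncentrality parameter: δ = d·√(n/2) = 0.36 × √(177/2) = 3.3867
Critical value for a two-sided test at α = 0.01: z_{α/2} = 2.576.
Power = Φ(δ − 2.576) + Φ(−δ − 2.576) = Φ(0.811) + Φ(-5.963) = 0.7913 + 0.0000 = 0.7913.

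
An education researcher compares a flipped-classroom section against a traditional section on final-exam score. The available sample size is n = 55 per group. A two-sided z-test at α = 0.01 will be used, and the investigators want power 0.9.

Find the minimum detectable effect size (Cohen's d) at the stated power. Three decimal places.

d ≈ 0.736

Required noncentrality: δ = z_{0.005} + z_{0.10} = 2.576 + 1.282 = 3.857.
(The second rejection-region term Φ(−δ − z_{α/2}) is negligible and dropped.)
δ = d·√(n/2) ⇒ d = δ/√(n/2) = 3.857/√(55/2) = 0.7356.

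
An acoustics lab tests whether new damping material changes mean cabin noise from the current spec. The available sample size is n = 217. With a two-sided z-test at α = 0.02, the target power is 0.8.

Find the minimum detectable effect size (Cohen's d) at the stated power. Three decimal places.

Need Φ(δ − 2.326) = 0.8, so δ = 2.326 + 0.842 = 3.168.
(The second rejection-region term Φ(−δ − z_{α/2}) is negligible and dropped.)
δ = d·√n ⇒ d = δ/√n = 3.168/√217 = 0.2151.

d ≈ 0.215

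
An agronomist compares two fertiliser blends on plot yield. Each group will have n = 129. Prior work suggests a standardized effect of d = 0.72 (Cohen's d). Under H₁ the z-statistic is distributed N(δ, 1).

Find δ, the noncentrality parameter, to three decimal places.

The noncentrality parameter scales effect size by the design's sample-size factor: δ = d·√(n/2) = 0.72 × √(129/2) = 5.7825

δ ≈ 5.782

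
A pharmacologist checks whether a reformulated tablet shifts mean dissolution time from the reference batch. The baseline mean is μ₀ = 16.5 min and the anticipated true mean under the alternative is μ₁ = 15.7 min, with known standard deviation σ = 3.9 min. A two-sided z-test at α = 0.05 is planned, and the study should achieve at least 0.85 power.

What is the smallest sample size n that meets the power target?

n = 214

Standardized effect: d = |μ₁ − μ₀| / σ = |15.7 − 16.5| / 3.9 = 0.2051
Set Φ(δ − 1.960) = 0.85; then δ − 1.960 = Φ⁻¹(0.85) = 1.036, giving δ = 2.996.
(The Φ(−δ − z_{α/2}) term is vanishingly small for δ > 0 and is dropped in the standard sample-size formula.)
δ = d·√n ⇒ n = (δ/d)² = (2.996 / 0.2051)² = 213.38.
Rounding up, n = 214.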